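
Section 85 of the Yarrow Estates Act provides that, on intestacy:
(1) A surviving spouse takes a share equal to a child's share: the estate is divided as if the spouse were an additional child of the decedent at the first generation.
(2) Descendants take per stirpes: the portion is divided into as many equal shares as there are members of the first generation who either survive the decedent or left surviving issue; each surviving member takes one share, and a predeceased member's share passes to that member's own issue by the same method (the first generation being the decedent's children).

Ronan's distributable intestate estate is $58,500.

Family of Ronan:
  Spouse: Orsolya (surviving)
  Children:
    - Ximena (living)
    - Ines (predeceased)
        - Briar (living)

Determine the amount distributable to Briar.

Briar receives $19,500.

The spouse counts as an additional share at the children's level, so there are 3 primary shares of $19,500. Orsolya takes one such share ($19,500).
The children's combined portion ($39,000) is divided into 2 shares of $19,500: Ximena takes $19,500; Ines's $19,500 share passes to Ines's issue.
Ines's share ($19,500) passes entirely to Briar.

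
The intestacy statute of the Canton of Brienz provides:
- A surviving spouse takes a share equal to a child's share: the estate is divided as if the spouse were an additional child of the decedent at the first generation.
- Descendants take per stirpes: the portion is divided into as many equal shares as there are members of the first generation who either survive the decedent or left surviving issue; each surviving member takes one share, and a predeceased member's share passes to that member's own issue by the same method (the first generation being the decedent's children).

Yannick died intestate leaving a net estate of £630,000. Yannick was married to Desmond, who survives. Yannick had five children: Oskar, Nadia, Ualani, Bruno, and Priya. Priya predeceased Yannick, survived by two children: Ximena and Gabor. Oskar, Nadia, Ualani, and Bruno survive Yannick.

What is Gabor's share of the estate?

The spouse counts as an additional share at the children's level, so there are 6 primary shares of £105,000. Desmond takes one such share (£105,000).
The children's combined portion (£525,000) is divided into 5 shares of £105,000: Oskar, Nadia, Ualani, and Bruno each take £105,000; Priya's £105,000 share passes to Priya's issue.
Priya's share (£105,000) is divided into 2 shares of £52,500: Ximena and Gabor each take £52,500.

Gabor receives £52,500.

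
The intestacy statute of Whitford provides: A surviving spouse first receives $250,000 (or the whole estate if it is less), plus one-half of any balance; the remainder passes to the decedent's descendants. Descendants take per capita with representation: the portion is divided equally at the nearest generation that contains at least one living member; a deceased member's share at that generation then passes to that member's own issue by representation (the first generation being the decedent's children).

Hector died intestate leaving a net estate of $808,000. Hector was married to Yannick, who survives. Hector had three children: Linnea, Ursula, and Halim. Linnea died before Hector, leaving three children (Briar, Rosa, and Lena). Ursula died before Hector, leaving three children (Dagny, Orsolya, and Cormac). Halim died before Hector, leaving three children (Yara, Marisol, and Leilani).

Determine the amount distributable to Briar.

Briar receives $31,000.

Yannick first takes $250,000, leaving a balance of $558,000. Yannick then takes one-half of the balance ($279,000), for a total of $529,000. The remaining $279,000 passes to the descendants.
No child survives, so the initial division is made at the grandchildren's generation.
The descendants' portion ($279,000) is divided into 9 shares of $31,000: Briar, Rosa, Lena, Dagny, Orsolya, Cormac, Yara, Marisol, and Leilani each take $31,000.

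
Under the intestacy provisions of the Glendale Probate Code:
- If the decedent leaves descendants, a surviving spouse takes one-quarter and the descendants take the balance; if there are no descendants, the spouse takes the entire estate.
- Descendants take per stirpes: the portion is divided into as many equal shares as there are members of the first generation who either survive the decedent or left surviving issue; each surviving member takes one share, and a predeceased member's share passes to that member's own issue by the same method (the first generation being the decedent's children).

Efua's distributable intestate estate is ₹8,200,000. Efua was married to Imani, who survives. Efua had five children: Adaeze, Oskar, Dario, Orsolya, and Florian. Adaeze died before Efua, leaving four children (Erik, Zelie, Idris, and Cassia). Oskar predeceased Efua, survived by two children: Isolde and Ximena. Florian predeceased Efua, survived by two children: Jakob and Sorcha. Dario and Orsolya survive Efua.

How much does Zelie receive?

Zelie receives ₹307,500.

Imani takes one-quarter of ₹8,200,000 = ₹2,050,000. The remaining ₹6,150,000 passes to the descendants.
The descendants' portion (₹6,150,000) is divided into 5 shares of ₹1,230,000: Dario and Orsolya each take ₹1,230,000; Adaeze's ₹1,230,000 share passes to Adaeze's issue; Oskar's ₹1,230,000 share passes to Oskar's issue; Florian's ₹1,230,000 share passes to Florian's issue.
Adaeze's share (₹1,230,000) is divided into 4 shares of ₹307,500: Erik, Zelie, Idris, and Cassia each take ₹307,500.
Oskar's share (₹1,230,000) is divided into 2 shares of ₹615,000: Isolde and Ximena each take ₹615,000.
Florian's share (₹1,230,000) is divided into 2 shares of ₹615,000: Jakob and Sorcha each take ₹615,000.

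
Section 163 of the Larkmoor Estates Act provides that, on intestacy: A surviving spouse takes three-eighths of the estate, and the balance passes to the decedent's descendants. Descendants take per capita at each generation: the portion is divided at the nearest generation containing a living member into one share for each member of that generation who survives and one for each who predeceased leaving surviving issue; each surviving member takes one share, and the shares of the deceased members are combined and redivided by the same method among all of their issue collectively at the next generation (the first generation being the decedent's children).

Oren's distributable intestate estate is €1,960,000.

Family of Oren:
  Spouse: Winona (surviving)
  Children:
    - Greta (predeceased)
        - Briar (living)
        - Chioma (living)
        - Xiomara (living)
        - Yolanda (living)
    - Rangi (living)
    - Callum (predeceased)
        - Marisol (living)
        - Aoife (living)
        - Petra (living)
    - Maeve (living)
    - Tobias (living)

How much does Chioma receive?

Chioma receives €70,000.

Winona takes three-eighths of €1,960,000 = €735,000. The remaining €1,225,000 passes to the descendants.
The descendants' portion (€1,225,000) is divided at the children's generation into 5 shares of €245,000. Rangi, Maeve, and Tobias each take €245,000. The 2 shares of the deceased (Greta and Callum) are combined into a pool of €490,000.
That pool (€490,000) is divided at the grandchildren's generation equally among Briar, Chioma, Xiomara, Yolanda, Marisol, Aoife, and Petra: €70,000 each.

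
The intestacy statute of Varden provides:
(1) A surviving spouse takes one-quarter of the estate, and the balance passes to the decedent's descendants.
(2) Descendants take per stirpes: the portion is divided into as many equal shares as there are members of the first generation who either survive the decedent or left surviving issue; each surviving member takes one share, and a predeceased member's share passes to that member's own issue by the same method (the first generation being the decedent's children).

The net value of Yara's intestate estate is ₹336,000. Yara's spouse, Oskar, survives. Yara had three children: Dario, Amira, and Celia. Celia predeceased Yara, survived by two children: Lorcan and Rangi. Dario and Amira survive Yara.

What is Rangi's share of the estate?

Oskar takes one-quarter of ₹336,000 = ₹84,000. The remaining ₹252,000 passes to the descendants.
The descendants' portion (₹252,000) is divided into 3 shares of ₹84,000: Dario and Amira each take ₹84,000; Celia's ₹84,000 share passes to Celia's issue.
Celia's share (₹84,000) is divided into 2 shares of ₹42,000: Lorcan and Rangi each take ₹42,000.

Rangi receives ₹42,000.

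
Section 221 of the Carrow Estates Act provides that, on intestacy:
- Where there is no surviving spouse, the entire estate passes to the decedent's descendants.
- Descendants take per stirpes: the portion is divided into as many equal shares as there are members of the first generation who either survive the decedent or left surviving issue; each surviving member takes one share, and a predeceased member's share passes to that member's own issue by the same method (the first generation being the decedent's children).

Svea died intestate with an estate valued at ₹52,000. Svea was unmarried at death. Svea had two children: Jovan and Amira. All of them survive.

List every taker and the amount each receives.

The entire ₹52,000 passes to the descendants.
That amount (₹52,000) is divided into 2 shares of ₹26,000: Jovan and Amira each take ₹26,000.

Jovan: ₹26,000; Amira: ₹26,000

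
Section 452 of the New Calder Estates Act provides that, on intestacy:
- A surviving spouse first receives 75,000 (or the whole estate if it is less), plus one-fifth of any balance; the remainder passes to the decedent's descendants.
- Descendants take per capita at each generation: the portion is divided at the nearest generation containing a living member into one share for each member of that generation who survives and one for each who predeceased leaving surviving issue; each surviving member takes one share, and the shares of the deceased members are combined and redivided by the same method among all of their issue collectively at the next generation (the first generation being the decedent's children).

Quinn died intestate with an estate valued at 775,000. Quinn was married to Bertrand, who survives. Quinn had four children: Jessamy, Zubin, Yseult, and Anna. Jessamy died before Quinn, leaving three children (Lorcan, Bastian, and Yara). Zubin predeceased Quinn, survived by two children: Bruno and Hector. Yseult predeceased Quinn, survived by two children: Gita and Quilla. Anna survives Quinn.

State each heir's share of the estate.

Bertrand: 215,000; Lorcan: 60,000; Bastian: 60,000; Yara: 60,000; Bruno: 60,000; Hector: 60,000; Gita: 60,000; Quilla: 60,000; Anna: 140,000

Bertrand first takes 75,000, leaving a balance of 700,000. Bertrand then takes one-fifth of the balance (140,000), for a total of 215,000. The remaining 560,000 passes to the descendants.
The descendants' portion (560,000) is divided at the children's generation into 4 shares of 140,000. Anna takes 140,000. The 3 shares of the deceased (Jessamy, Zubin, and Yseult) are combined into a pool of 420,000.
That pool (420,000) is divided at the grandchildren's generation equally among Lorcan, Bastian, Yara, Bruno, Hector, Gita, and Quilla: 60,000 each.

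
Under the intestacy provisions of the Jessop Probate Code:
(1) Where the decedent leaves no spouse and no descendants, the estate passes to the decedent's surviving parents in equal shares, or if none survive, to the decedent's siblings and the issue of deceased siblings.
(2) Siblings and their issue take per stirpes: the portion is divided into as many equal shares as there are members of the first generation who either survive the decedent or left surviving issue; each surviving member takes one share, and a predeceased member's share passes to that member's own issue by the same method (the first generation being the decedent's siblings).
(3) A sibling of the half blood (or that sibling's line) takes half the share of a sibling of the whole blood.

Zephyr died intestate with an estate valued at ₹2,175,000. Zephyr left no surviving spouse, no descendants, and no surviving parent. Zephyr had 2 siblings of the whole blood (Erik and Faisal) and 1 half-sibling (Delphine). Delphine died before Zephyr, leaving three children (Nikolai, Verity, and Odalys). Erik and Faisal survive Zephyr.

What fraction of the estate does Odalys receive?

Odalys receives 1/15 of the estate.

The entire ₹2,175,000 passes to the siblings and their issue.
Counting each half-blood sibling's line as half a unit, there are 5/2 units in ₹2,175,000, so one unit is ₹870,000. Whole-blood lines (Erik and Faisal) take ₹870,000 each; half-blood lines (Delphine) take ₹435,000 each.
Delphine's share (₹435,000) is divided into 3 shares of ₹145,000: Nikolai, Verity, and Odalys each take ₹145,000.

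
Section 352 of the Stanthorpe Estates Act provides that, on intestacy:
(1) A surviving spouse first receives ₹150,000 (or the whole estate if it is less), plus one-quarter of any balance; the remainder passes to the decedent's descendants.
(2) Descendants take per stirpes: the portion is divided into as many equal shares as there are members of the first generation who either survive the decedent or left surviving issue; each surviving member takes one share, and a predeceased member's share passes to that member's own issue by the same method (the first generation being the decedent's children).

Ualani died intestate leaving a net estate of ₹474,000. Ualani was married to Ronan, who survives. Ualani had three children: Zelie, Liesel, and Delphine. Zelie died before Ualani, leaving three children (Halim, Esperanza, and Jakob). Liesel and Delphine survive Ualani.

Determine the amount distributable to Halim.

Halim receives ₹27,000.

Ronan first takes ₹150,000, leaving a balance of ₹324,000. Ronan then takes one-quarter of the balance (₹81,000), for a total of ₹231,000. The remaining ₹243,000 passes to the descendants.
The descendants' portion (₹243,000) is divided into 3 shares of ₹81,000: Liesel and Delphine each take ₹81,000; Zelie's ₹81,000 share passes to Zelie's issue.
Zelie's share (₹81,000) is divided into 3 shares of ₹27,000: Halim, Esperanza, and Jakob each take ₹27,000.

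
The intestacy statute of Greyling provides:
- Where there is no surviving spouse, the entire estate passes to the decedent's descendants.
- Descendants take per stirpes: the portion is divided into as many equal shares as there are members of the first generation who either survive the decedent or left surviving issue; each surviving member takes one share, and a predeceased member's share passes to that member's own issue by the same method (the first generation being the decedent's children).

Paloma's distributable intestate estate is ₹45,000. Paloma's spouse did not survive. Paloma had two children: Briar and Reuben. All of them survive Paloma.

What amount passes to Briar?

The entire ₹45,000 passes to the descendants.
That amount (₹45,000) is divided into 2 shares of ₹22,500: Briar and Reuben each take ₹22,500.

Briar receives ₹22,500.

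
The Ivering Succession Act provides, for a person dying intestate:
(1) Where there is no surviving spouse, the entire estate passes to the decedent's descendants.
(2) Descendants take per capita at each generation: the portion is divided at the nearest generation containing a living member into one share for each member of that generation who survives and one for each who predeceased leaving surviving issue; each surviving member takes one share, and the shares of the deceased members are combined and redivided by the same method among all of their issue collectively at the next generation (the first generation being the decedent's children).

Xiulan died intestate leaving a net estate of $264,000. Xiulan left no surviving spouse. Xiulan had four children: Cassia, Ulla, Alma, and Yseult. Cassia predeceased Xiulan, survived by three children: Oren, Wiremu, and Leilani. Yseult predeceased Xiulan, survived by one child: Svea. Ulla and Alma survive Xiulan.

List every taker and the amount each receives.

Oren: $33,000; Wiremu: $33,000; Leilani: $33,000; Ulla: $66,000; Alma: $66,000; Svea: $33,000

The entire $264,000 passes to the descendants.
That amount ($264,000) is divided at the children's generation into 4 shares of $66,000. Ulla and Alma each take $66,000. The 2 shares of the deceased (Cassia and Yseult) are combined into a pool of $132,000.
That pool ($132,000) is divided at the grandchildren's generation equally among Oren, Wiremu, Leilani, and Svea: $33,000 each.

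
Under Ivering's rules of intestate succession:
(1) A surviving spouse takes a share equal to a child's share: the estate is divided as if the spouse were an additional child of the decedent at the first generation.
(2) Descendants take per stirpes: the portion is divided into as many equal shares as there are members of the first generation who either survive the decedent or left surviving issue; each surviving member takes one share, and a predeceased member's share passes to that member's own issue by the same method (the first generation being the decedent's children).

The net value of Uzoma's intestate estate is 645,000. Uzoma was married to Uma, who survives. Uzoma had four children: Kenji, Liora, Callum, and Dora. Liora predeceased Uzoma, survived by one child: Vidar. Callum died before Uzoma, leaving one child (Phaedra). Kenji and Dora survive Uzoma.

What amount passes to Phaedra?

Phaedra receives 129,000.

The spouse counts as an additional share at the children's level, so there are 5 primary shares of 129,000. Uma takes one such share (129,000).
The children's combined portion (516,000) is divided into 4 shares of 129,000: Kenji and Dora each take 129,000; Liora's 129,000 share passes to Liora's issue; Callum's 129,000 share passes to Callum's issue.
Liora's share (129,000) passes entirely to Vidar.
Callum's share (129,000) passes entirely to Phaedra.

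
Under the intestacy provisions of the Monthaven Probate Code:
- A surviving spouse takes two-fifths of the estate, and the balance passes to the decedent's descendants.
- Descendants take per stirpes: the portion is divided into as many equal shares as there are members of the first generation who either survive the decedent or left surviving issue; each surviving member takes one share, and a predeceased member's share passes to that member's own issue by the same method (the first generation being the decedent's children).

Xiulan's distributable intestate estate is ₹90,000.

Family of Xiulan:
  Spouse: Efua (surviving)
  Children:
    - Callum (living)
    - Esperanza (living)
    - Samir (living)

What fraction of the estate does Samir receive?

Samir receives 1/5 of the estate.

Efua takes two-fifths of ₹90,000 = ₹36,000. The remaining ₹54,000 passes to the descendants.
The descendants' portion (₹54,000) is divided into 3 shares of ₹18,000: Callum, Esperanza, and Samir each take ₹18,000.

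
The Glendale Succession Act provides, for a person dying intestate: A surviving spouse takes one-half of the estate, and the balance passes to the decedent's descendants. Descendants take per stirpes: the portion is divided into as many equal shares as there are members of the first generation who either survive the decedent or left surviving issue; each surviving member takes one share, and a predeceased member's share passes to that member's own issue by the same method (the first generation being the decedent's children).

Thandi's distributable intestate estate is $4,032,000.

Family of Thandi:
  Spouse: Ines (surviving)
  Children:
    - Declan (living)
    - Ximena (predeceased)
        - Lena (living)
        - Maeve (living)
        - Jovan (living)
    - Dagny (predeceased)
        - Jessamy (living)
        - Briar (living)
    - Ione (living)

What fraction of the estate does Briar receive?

Ines takes one-half of $4,032,000 = $2,016,000. The remaining $2,016,000 passes to the descendants.
The descendants' portion ($2,016,000) is divided into 4 shares of $504,000: Declan and Ione each take $504,000; Ximena's $504,000 share passes to Ximena's issue; Dagny's $504,000 share passes to Dagny's issue.
Ximena's share ($504,000) is divided into 3 shares of $168,000: Lena, Maeve, and Jovan each take $168,000.
Dagny's share ($504,000) is divided into 2 shares of $252,000: Jessamy and Briar each take $252,000.

Briar receives 1/16 of the estate.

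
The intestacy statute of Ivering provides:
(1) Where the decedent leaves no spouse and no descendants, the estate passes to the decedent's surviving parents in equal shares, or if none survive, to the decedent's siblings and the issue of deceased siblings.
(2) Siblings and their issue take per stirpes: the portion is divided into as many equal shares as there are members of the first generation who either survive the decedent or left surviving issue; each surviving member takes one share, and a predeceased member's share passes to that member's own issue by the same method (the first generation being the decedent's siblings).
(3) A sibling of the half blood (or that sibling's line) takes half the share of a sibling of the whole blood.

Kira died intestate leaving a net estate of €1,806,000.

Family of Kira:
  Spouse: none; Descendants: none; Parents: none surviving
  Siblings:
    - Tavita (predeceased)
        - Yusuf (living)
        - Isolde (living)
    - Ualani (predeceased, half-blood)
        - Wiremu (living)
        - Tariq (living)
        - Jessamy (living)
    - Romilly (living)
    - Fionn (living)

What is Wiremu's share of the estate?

The entire €1,806,000 passes to the siblings and their issue.
Counting each half-blood sibling's line as half a unit, there are 7/2 units in €1,806,000, so one unit is €516,000. Whole-blood lines (Tavita, Romilly, and Fionn) take €516,000 each; half-blood lines (Ualani) take €258,000 each.
Tavita's share (€516,000) is divided into 2 shares of €258,000: Yusuf and Isolde each take €258,000.
Ualani's share (€258,000) is divided into 3 shares of €86,000: Wiremu, Tariq, and Jessamy each take €86,000.

Wiremu receives €86,000.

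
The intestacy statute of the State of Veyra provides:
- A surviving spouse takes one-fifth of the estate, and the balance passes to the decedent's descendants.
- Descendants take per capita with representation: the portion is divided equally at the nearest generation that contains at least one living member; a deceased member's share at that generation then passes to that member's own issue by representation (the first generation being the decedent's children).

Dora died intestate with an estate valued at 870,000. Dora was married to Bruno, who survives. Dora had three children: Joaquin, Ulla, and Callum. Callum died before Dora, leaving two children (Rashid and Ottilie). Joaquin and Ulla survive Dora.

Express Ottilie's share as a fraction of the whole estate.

Ottilie receives 2/15 of the estate.

Bruno takes one-fifth of 870,000 = 174,000. The remaining 696,000 passes to the descendants.
The descendants' portion (696,000) is divided into 3 shares of 232,000: Joaquin and Ulla each take 232,000; Callum's 232,000 share passes to Callum's issue.
Callum's share (232,000) is divided into 2 shares of 116,000: Rashid and Ottilie each take 116,000.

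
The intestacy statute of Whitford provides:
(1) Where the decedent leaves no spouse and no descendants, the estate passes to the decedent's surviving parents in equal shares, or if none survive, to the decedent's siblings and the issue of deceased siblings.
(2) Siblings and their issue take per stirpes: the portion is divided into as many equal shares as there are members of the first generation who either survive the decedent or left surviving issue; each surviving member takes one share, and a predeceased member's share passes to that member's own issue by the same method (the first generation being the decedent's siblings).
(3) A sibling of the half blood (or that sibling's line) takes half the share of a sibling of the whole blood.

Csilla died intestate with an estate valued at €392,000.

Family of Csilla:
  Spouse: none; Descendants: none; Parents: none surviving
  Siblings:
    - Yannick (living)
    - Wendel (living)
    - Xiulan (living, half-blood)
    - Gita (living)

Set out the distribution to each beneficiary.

Yannick: €112,000; Wendel: €112,000; Xiulan: €56,000; Gita: €112,000

The entire €392,000 passes to the siblings and their issue.
Counting each half-blood sibling's line as half a unit, there are 7/2 units in €392,000, so one unit is €112,000. Whole-blood lines (Yannick, Wendel, and Gita) take €112,000 each; half-blood lines (Xiulan) take €56,000 each.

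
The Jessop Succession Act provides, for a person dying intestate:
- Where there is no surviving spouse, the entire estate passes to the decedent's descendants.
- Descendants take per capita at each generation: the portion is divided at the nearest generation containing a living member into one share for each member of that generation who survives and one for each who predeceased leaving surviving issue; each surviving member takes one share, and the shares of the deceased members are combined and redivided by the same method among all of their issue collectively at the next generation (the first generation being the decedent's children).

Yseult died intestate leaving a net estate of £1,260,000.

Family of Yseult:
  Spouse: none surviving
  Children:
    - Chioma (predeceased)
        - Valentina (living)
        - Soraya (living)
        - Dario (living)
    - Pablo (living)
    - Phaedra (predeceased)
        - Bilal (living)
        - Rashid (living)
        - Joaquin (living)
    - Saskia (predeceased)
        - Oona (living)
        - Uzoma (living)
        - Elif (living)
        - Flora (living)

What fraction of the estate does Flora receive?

The entire £1,260,000 passes to the descendants.
That amount (£1,260,000) is divided at the children's generation into 4 shares of £315,000. Pablo takes £315,000. The 3 shares of the deceased (Chioma, Phaedra, and Saskia) are combined into a pool of £945,000.
That pool (£945,000) is divided at the grandchildren's generation equally among Valentina, Soraya, Dario, Bilal, Rashid, Joaquin, Oona, Uzoma, Elif, and Flora: £94,500 each.

Flora receives 3/40 of the estate.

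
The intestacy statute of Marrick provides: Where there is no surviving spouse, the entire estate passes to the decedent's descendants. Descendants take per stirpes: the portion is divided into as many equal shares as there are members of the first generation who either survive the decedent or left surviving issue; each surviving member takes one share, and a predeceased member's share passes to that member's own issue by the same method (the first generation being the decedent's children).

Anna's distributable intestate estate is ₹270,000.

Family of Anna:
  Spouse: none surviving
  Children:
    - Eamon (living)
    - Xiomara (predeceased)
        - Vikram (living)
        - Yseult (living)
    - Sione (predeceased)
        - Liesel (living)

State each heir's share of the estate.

Eamon: ₹90,000; Vikram: ₹45,000; Yseult: ₹45,000; Liesel: ₹90,000

The entire ₹270,000 passes to the descendants.
That amount (₹270,000) is divided into 3 shares of ₹90,000: Eamon takes ₹90,000; Xiomara's ₹90,000 share passes to Xiomara's issue; Sione's ₹90,000 share passes to Sione's issue.
Xiomara's share (₹90,000) is divided into 2 shares of ₹45,000: Vikram and Yseult each take ₹45,000.
Sione's share (₹90,000) passes entirely to Liesel.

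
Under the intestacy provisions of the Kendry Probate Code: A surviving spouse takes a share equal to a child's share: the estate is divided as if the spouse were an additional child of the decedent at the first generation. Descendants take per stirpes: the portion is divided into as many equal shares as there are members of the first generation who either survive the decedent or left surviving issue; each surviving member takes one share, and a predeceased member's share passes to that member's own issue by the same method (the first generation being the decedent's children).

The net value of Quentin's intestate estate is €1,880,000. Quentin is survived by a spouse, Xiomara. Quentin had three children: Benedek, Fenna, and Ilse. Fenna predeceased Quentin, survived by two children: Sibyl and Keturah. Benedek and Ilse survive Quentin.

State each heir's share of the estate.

The spouse counts as an additional share at the children's level, so there are 4 primary shares of €470,000. Xiomara takes one such share (€470,000).
The children's combined portion (€1,410,000) is divided into 3 shares of €470,000: Benedek and Ilse each take €470,000; Fenna's €470,000 share passes to Fenna's issue.
Fenna's share (€470,000) is divided into 2 shares of €235,000: Sibyl and Keturah each take €235,000.

Xiomara: €470,000; Benedek: €470,000; Sibyl: €235,000; Keturah: €235,000; Ilse: €470,000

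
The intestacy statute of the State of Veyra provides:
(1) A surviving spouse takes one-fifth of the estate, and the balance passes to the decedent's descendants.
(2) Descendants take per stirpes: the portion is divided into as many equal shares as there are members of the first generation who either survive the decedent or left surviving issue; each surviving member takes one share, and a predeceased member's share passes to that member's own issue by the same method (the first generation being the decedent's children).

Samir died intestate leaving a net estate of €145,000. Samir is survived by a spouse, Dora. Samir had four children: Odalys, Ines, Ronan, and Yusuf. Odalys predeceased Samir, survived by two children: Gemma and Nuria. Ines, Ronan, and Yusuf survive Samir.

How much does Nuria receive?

Dora takes one-fifth of €145,000 = €29,000. The remaining €116,000 passes to the descendants.
The descendants' portion (€116,000) is divided into 4 shares of €29,000: Ines, Ronan, and Yusuf each take €29,000; Odalys's €29,000 share passes to Odalys's issue.
Odalys's share (€29,000) is divided into 2 shares of €14,500: Gemma and Nuria each take €14,500.

Nuria receives €14,500.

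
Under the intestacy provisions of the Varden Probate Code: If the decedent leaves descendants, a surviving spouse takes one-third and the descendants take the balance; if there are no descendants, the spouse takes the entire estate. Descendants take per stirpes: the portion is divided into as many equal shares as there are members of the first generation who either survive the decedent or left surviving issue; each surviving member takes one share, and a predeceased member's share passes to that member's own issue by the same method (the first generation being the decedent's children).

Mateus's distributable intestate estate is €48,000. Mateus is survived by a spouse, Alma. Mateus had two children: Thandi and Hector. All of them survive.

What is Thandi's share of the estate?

Alma takes one-third of €48,000 = €16,000. The remaining €32,000 passes to the descendants.
The descendants' portion (€32,000) is divided into 2 shares of €16,000: Thandi and Hector each take €16,000.

Thandi receives €16,000.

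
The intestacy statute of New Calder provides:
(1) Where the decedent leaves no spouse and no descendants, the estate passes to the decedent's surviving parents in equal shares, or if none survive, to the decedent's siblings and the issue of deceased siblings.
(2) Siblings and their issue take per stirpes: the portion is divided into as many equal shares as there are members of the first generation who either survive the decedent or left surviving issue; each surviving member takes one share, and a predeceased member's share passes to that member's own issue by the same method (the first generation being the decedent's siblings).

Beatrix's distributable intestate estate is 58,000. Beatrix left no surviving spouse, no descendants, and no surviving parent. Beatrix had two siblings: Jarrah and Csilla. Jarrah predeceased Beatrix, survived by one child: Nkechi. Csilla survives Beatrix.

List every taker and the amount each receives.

Nkechi: 29,000; Csilla: 29,000

The entire 58,000 passes to the siblings and their issue.
That amount (58,000) is divided into 2 shares of 29,000: Csilla takes 29,000; Jarrah's 29,000 share passes to Jarrah's issue.
Jarrah's share (29,000) passes entirely to Nkechi.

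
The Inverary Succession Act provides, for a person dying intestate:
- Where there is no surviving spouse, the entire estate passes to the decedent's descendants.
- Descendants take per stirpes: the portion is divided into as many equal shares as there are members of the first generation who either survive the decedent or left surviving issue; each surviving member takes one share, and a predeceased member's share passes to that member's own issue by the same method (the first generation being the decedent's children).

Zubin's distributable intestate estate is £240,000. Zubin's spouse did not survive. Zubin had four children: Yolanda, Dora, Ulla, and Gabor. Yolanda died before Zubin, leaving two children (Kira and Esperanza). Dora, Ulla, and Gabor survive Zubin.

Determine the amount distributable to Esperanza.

Esperanza receives £30,000.

The entire £240,000 passes to the descendants.
That amount (£240,000) is divided into 4 shares of £60,000: Dora, Ulla, and Gabor each take £60,000; Yolanda's £60,000 share passes to Yolanda's issue.
Yolanda's share (£60,000) is divided into 2 shares of £30,000: Kira and Esperanza each take £30,000.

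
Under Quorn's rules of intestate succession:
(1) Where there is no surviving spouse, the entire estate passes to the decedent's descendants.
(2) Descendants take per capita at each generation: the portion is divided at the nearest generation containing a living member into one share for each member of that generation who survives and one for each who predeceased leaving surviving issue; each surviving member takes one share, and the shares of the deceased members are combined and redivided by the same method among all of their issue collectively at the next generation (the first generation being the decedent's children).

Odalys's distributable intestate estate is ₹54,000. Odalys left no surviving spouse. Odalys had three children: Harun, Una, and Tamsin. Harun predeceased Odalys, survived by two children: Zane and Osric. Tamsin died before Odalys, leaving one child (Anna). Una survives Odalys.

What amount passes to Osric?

Osric receives ₹12,000.

The entire ₹54,000 passes to the descendants.
That amount (₹54,000) is divided at the children's generation into 3 shares of ₹18,000. Una takes ₹18,000. The 2 shares of the deceased (Harun and Tamsin) are combined into a pool of ₹36,000.
That pool (₹36,000) is divided at the grandchildren's generation equally among Zane, Osric, and Anna: ₹12,000 each.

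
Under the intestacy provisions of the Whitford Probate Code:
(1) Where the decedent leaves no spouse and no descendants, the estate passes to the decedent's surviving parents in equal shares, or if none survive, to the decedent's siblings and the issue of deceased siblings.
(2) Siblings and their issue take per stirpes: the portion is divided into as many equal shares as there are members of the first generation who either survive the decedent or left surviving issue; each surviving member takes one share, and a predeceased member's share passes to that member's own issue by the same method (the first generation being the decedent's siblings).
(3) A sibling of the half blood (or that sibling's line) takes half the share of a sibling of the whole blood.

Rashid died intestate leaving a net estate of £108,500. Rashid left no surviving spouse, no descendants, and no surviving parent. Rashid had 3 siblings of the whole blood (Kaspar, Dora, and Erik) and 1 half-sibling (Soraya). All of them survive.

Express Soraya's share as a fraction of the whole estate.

The entire £108,500 passes to the siblings and their issue.
Counting each half-blood sibling's line as half a unit, there are 7/2 units in £108,500, so one unit is £31,000. Whole-blood lines (Kaspar, Dora, and Erik) take £31,000 each; half-blood lines (Soraya) take £15,500 each.

Soraya receives 1/7 of the estate.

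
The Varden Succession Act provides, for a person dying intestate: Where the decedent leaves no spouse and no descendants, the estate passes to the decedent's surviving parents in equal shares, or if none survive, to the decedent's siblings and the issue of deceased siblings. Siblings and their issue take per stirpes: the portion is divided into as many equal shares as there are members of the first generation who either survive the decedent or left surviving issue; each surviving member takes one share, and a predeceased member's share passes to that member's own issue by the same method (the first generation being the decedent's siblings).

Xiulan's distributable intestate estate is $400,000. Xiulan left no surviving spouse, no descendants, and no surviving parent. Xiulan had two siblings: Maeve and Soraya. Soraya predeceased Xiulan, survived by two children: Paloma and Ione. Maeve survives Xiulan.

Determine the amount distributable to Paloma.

The entire $400,000 passes to the siblings and their issue.
That amount ($400,000) is divided into 2 shares of $200,000: Maeve takes $200,000; Soraya's $200,000 share passes to Soraya's issue.
Soraya's share ($200,000) is divided into 2 shares of $100,000: Paloma and Ione each take $100,000.

Paloma receives $100,000.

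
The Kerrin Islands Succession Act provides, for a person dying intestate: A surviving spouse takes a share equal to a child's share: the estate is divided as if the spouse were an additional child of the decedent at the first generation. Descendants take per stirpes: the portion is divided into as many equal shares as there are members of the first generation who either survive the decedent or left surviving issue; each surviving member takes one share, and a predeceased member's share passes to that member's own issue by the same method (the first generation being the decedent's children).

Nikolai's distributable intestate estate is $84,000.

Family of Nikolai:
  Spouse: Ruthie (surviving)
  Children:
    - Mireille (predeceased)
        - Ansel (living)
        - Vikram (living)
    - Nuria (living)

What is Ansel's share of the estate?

Ansel receives $14,000.

The spouse counts as an additional share at the children's level, so there are 3 primary shares of $28,000. Ruthie takes one such share ($28,000).
The children's combined portion ($56,000) is divided into 2 shares of $28,000: Nuria takes $28,000; Mireille's $28,000 share passes to Mireille's issue.
Mireille's share ($28,000) is divided into 2 shares of $14,000: Ansel and Vikram each take $14,000.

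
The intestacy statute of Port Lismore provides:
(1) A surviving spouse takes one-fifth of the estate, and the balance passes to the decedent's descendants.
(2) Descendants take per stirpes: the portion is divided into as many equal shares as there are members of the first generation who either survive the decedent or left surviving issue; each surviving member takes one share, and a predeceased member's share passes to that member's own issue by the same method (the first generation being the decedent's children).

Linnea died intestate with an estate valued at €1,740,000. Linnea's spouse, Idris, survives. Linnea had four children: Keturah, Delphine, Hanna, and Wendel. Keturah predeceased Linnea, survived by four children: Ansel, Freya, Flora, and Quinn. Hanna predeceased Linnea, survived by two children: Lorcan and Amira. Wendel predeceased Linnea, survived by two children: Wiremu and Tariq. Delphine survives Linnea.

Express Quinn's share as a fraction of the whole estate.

Idris takes one-fifth of €1,740,000 = €348,000. The remaining €1,392,000 passes to the descendants.
The descendants' portion (€1,392,000) is divided into 4 shares of €348,000: Delphine takes €348,000; Keturah's €348,000 share passes to Keturah's issue; Hanna's €348,000 share passes to Hanna's issue; Wendel's €348,000 share passes to Wendel's issue.
Keturah's share (€348,000) is divided into 4 shares of €87,000: Ansel, Freya, Flora, and Quinn each take €87,000.
Hanna's share (€348,000) is divided into 2 shares of €174,000: Lorcan and Amira each take €174,000.
Wendel's share (€348,000) is divided into 2 shares of €174,000: Wiremu and Tariq each take €174,000.

Quinn receives 1/20 of the estate.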